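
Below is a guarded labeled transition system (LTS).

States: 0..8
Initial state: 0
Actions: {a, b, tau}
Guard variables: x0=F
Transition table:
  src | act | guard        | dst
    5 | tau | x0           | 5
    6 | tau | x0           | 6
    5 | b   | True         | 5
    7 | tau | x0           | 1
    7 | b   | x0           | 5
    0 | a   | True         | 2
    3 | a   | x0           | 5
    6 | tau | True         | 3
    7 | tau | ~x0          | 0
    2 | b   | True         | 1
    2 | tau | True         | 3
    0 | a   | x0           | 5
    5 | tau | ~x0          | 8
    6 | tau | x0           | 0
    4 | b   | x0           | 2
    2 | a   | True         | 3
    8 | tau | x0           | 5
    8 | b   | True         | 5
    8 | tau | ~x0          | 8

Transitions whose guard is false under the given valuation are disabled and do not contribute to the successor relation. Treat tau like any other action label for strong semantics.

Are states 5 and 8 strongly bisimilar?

Refine partition for ~:
  round 0: {{0,1,2,3,4,5,6,7,8}}
  round 1: {{0},{1,3,4},{2},{5,8},{6,7}}
  round 2: {{0},{1,3,4},{2},{5,8},{6},{7}}
Fixed point at round 3; 6 class(es).
[5]={5,8}  [8]={5,8}

Answer: BISIMILAR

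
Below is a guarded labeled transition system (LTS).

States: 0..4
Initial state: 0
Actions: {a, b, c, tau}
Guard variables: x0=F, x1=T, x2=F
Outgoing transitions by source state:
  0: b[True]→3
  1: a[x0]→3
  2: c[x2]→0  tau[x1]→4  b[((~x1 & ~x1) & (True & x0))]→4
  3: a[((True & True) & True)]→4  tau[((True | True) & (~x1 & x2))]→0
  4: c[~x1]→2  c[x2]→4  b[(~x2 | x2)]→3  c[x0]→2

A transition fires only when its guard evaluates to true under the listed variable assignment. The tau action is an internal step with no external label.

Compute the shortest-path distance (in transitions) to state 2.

Breadth-first toward 2:
  Layer 0: {0}
  Layer 1: {3}
  Layer 2: {4}
2 never appears.

Answer: UNREACHABLE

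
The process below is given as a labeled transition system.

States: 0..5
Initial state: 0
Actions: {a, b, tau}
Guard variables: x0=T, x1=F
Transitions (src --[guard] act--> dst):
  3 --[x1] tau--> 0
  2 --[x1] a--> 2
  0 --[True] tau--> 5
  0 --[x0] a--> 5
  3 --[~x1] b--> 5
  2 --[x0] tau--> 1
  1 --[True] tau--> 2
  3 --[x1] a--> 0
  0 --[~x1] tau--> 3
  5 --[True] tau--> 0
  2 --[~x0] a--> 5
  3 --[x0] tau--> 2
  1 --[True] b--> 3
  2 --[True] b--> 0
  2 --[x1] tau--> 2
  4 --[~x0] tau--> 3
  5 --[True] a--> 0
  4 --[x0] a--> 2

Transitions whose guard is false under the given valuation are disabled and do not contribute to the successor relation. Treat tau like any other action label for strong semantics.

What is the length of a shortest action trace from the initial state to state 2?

Answer: 2

Analysis:
BFS to 2:
  Layer 0: {0}
  Layer 1: {3,5}
  Layer 2: {2}
first hit 2 at d=2 via tau·tau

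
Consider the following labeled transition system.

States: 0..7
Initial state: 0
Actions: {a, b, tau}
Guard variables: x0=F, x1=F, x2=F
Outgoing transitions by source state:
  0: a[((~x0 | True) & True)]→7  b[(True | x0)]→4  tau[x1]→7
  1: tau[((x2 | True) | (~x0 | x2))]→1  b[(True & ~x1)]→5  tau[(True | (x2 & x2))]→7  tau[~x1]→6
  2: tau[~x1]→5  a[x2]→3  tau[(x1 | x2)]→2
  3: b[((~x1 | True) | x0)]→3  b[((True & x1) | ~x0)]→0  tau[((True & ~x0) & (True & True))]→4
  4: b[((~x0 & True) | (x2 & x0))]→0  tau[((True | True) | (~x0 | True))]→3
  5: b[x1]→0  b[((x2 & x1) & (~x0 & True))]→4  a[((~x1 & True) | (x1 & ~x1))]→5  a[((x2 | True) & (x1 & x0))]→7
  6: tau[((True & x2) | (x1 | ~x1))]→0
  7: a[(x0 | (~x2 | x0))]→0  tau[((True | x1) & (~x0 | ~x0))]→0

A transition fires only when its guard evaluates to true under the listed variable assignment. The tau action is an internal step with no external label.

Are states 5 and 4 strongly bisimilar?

Answer: NOT BISIMILAR

Trace:
Bisimulation quotient by refinement:
  π0 = {{0,1,2,3,4,5,6,7}}
  π1 = {{0},{1,3,4},{2,6},{5},{7}}
  π2 = {{0},{1},{2},{3},{4},{5},{6},{7}}
stable after 3 split(s): 8 block(s)
[5]={5}  [4]={4}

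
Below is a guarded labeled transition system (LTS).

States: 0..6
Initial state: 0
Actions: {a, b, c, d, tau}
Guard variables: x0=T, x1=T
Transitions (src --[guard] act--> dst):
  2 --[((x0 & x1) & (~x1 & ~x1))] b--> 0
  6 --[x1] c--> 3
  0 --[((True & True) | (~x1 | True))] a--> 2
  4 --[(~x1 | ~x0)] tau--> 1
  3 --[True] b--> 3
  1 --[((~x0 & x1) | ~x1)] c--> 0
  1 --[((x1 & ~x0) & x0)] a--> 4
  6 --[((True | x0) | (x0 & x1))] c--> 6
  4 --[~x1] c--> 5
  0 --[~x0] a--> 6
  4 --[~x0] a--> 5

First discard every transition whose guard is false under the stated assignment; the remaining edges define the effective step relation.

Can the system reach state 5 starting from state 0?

Guard filter leaves 4 enabled edge(s).
L0 = {0}
L1 = {2}  now seen {0,2}
Reachable = {0,2}

Answer: UNREACHABLE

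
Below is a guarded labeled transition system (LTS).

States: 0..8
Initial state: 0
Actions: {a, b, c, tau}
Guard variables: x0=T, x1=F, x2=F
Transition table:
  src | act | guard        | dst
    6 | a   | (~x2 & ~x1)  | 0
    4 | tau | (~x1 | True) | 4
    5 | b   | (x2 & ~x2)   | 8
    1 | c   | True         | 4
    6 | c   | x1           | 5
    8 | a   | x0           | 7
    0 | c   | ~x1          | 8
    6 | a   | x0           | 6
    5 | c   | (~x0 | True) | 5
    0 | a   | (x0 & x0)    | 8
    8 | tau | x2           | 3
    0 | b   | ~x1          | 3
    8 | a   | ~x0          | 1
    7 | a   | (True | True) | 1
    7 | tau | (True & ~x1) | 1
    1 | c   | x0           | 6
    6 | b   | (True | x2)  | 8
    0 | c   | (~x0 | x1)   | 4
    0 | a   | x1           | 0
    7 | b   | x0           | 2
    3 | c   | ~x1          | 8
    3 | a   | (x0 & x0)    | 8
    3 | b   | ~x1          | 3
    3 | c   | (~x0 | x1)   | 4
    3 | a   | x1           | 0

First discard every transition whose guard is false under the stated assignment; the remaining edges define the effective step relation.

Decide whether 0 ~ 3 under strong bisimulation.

Compute ~ classes (split until stable):
  P[0] = {{0,1,2,3,4,5,6,7,8}}
  P[1] = {{0,3},{1,5},{2},{4},{6},{7},{8}}
  P[2] = {{0,3},{1},{2},{4},{5},{6},{7},{8}}
8 equivalence class(es) (converged in 3)
class of 0: {0,3}; class of 3: {0,3}

Answer: BISIMILAR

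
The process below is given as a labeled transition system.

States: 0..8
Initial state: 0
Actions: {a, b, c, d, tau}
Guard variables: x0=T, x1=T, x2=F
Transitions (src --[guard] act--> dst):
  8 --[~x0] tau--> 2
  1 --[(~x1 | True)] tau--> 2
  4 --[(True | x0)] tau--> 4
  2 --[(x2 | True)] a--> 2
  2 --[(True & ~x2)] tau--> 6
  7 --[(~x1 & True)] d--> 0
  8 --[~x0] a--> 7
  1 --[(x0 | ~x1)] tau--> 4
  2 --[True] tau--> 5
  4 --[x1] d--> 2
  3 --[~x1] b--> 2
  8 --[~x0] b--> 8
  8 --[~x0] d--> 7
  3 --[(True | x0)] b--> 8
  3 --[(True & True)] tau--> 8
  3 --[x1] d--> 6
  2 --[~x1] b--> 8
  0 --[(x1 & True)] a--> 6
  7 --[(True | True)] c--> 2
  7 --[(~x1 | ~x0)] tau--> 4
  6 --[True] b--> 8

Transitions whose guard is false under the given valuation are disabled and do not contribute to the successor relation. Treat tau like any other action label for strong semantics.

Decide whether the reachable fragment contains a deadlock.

Reachable = {0,6,8}
  0: a→6  [1 exit(s)]
  6: b→8  [1 exit(s)]
  8: ∅  [STUCK]
Path to 8: a·b

Answer: DEADLOCK at state 8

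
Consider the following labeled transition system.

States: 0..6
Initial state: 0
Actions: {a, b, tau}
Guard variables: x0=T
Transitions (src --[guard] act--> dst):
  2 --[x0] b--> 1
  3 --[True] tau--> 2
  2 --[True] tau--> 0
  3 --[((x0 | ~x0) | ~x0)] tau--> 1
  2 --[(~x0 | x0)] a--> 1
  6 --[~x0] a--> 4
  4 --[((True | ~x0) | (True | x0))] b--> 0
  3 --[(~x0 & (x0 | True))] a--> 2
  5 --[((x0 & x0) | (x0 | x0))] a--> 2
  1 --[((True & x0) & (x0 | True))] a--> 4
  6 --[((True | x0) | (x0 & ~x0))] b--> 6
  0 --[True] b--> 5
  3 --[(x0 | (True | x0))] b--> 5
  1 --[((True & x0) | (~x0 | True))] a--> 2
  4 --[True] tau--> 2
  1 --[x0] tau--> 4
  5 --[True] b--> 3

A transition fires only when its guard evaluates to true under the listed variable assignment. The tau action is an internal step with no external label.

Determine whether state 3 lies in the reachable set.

Answer: REACHABLE

Trace:
Guard filter leaves 15 enabled edge(s).
L0 = {0}
L1 = {5}  total {0,5}
L2 = {2,3}  total {0,2,3,5}
L3 = {1}  total {0,1,2,3,5}
L4 = {4}  total {0,1,2,3,4,5}
Reachable = {0,1,2,3,4,5}
Path to 3: b·b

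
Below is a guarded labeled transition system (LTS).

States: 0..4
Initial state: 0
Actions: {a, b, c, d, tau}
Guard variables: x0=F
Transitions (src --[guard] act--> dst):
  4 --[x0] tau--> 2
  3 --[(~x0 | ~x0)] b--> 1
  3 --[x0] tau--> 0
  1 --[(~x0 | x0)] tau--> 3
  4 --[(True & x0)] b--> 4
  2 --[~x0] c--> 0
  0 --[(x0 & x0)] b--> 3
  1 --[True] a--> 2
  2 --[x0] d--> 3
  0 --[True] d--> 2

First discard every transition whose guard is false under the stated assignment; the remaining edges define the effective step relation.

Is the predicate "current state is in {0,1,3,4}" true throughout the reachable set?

Answer: INVARIANT VIOLATED at state 2

Trace:
Inv-set: {0,1,3,4}
R = {0,2}
  0: safe
  2: VIOLATES
witness against invariant: d → 2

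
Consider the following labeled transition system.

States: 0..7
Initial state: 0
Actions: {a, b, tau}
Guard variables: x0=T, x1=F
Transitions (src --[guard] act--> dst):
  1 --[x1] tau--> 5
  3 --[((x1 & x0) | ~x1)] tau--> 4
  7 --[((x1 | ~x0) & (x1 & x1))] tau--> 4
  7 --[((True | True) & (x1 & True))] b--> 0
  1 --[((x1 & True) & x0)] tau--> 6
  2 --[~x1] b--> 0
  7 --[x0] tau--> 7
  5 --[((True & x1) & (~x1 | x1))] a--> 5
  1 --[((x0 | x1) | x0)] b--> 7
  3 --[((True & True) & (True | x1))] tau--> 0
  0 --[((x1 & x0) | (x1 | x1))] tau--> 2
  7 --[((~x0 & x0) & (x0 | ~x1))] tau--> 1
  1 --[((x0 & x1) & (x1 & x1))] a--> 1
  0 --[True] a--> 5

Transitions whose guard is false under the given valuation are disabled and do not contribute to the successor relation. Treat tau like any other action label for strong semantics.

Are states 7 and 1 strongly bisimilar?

Compute ~ classes (split until stable):
  P[0] = {{0,1,2,3,4,5,6,7}}
  P[1] = {{0},{1,2},{3,7},{4,5,6}}
  P[2] = {{0},{1},{2},{3},{4,5,6},{7}}
stable after 3 split(s): 6 block(s)
7∈{7}, 1∈{1}

Answer: NOT BISIMILAR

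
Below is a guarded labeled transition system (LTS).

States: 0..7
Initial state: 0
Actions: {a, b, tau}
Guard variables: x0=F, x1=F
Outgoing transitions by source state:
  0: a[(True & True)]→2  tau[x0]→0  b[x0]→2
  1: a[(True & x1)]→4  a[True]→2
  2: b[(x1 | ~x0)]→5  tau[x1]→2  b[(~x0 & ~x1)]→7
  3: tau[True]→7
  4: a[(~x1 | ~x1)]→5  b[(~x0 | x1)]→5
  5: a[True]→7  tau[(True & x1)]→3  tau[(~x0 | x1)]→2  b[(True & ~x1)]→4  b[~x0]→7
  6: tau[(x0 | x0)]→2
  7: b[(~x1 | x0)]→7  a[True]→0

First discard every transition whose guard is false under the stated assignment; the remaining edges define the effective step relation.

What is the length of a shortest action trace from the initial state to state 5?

Layered search for 5:
  depth 0: {0}
  depth 1: {2}
  depth 2: {5,7}
depth(5)=2, e.g. a·b

Answer: 2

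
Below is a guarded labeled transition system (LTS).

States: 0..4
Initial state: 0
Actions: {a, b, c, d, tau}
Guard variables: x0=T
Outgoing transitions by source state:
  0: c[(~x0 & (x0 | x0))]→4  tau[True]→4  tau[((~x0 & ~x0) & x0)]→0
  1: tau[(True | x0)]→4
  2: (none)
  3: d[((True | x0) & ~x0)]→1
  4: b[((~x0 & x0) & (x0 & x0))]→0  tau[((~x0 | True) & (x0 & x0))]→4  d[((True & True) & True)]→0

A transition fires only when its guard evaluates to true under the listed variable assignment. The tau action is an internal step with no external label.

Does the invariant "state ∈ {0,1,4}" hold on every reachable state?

Inv-set: {0,1,4}
R = {0,4}
  0: safe
  4: safe

Answer: INVARIANT HOLDS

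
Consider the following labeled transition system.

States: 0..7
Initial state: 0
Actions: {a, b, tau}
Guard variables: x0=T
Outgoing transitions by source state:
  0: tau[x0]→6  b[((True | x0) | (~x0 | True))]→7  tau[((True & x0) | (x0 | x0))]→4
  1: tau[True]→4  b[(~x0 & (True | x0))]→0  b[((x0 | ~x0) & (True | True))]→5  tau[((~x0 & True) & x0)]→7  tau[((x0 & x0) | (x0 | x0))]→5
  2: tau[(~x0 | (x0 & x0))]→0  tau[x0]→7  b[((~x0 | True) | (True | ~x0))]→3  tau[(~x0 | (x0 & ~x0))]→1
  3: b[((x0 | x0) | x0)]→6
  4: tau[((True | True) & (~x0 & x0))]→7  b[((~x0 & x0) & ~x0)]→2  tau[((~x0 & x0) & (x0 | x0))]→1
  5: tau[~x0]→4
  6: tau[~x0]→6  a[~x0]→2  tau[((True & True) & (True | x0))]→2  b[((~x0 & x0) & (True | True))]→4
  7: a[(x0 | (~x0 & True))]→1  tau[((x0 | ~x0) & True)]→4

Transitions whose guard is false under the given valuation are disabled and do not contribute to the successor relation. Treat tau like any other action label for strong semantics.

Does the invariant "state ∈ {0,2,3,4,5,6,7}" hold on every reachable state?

Answer: INVARIANT VIOLATED at state 1

Analysis:
Safe = {0,2,3,4,5,6,7}
Reachable = {0,1,2,3,4,5,6,7}
  0: ok
  1: ✗ unsafe
  2: ok
  3: ok
  4: ok
  5: ok
  6: ok
  7: ok
witness against invariant: b·a → 1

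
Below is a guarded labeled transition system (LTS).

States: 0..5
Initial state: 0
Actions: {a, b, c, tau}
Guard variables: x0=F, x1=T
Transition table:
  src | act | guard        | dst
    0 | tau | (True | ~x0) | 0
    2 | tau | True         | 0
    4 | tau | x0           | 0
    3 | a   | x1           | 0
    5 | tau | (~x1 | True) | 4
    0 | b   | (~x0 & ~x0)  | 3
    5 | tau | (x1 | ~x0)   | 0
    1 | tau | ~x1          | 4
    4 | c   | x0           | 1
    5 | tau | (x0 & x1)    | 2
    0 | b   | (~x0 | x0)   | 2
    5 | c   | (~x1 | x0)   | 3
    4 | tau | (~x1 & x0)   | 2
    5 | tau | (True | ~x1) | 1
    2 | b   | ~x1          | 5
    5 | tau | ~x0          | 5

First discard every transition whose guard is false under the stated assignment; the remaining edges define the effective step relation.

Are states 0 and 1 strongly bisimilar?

Refine partition for ~:
  round 0: {{0,1,2,3,4,5}}
  round 1: {{0},{1,4},{2,5},{3}}
  round 2: {{0},{1,4},{2},{3},{5}}
Fixed point at round 3; 5 class(es).
[0]={0}  [1]={1,4}

Answer: NOT BISIMILAR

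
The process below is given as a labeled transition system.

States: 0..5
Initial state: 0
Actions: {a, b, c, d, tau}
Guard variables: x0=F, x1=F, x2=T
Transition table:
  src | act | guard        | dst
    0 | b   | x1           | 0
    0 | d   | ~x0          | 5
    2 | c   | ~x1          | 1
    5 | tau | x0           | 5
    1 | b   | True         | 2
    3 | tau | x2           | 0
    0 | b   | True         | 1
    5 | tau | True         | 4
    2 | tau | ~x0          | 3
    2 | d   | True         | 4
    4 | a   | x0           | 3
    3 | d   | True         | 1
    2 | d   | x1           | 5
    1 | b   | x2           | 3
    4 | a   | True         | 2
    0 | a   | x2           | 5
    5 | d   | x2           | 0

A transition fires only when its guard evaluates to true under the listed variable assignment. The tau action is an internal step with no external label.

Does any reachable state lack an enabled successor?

Answer: DEADLOCK-FREE

Analysis:
R = {0,1,2,3,4,5}
  0: a→5  b→1  d→5  [3 exit(s)]
  1: b→2  b→3  [2 exit(s)]
  2: c→1  d→4  tau→3  [3 exit(s)]
  3: d→1  tau→0  [2 exit(s)]
  4: a→2  [1 exit(s)]
  5: d→0  tau→4  [2 exit(s)]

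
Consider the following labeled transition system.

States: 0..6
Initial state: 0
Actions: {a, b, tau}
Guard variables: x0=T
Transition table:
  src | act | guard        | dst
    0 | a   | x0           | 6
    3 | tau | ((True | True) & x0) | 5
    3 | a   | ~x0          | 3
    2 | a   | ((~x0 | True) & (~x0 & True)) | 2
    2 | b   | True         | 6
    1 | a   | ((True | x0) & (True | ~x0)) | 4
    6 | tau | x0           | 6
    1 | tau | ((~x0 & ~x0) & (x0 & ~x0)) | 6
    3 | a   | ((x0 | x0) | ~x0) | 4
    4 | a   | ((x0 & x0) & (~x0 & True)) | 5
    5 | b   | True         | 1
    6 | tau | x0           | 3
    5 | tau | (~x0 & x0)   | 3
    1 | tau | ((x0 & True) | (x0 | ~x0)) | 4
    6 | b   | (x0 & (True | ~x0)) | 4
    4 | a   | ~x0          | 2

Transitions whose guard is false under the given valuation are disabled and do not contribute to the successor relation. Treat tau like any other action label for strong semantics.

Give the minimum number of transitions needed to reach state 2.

Answer: UNREACHABLE

Trace:
Breadth-first toward 2:
  Layer 0: {0}
  Layer 1: {6}
  Layer 2: {3,4}
  Layer 3: {5}
  Layer 4: {1}
2 never appears.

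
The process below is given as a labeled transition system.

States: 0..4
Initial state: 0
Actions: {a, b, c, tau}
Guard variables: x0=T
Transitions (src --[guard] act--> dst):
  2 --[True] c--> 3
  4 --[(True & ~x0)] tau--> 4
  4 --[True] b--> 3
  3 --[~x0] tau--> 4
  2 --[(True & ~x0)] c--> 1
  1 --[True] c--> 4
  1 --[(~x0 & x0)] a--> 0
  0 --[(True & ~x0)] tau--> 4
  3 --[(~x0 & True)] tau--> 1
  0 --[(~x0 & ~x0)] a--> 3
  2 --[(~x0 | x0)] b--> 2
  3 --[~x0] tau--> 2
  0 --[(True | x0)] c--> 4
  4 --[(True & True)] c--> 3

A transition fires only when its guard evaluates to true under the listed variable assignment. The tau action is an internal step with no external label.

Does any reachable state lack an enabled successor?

Reach set: {0,3,4}
  0: c→4  [1 out]
  3: ∅  [STUCK]
  4: b→3  c→3  [2 out]
witness 3: c·b

Answer: DEADLOCK at state 3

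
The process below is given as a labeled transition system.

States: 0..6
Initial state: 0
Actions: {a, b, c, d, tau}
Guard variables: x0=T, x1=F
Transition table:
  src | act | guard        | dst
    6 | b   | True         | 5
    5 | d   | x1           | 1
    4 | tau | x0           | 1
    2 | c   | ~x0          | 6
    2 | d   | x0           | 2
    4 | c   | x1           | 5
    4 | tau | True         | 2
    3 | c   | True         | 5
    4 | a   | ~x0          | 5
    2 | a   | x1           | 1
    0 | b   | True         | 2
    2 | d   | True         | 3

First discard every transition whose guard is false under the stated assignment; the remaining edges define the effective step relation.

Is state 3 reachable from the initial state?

7 transition(s) survive guard evaluation.
Layer 0: {0}
Layer 1: {2}  now seen {0,2}
Layer 2: {3}  now seen {0,2,3}
Layer 3: {5}  now seen {0,2,3,5}
R = {0,2,3,5}
witness 3: b·d

Answer: REACHABLE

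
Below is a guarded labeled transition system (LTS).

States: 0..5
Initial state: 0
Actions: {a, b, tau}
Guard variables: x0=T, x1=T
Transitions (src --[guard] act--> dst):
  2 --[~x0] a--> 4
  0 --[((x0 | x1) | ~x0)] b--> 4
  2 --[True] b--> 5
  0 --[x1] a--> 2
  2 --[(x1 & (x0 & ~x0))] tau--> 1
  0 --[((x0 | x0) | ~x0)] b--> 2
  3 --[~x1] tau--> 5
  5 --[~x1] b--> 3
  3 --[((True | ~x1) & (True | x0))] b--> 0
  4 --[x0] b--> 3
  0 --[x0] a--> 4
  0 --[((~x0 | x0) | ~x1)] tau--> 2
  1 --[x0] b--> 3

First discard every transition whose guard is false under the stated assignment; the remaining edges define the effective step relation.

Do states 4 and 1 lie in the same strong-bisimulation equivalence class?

Bisimulation quotient by refinement:
  round 0: {{0,1,2,3,4,5}}
  round 1: {{0},{1,2,3,4},{5}}
  round 2: {{0},{1,4},{2},{3},{5}}
5 equivalence class(es) (converged in 3)
4∈{1,4}, 1∈{1,4}

Answer: BISIMILAR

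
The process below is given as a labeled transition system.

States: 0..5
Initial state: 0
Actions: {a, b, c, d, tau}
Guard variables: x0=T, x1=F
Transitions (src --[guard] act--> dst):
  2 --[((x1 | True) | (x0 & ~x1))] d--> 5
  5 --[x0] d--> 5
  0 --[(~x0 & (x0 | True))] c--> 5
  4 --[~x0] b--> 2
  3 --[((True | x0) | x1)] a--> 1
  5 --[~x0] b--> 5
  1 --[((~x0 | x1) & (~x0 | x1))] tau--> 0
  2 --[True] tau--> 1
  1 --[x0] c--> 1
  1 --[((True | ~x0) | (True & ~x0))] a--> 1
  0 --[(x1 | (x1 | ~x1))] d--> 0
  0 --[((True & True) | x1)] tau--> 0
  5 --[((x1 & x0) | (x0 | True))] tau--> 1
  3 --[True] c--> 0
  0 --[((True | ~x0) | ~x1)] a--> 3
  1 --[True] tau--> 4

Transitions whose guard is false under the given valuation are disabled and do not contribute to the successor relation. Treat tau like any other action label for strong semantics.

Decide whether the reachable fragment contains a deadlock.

Reach set: {0,1,3,4}
  0: a→3  d→0  tau→0  [3 exit(s)]
  1: a→1  c→1  tau→4  [3 exit(s)]
  3: a→1  c→0  [2 exit(s)]
  4: ∅  [deadlock]
trace reaching 4: a·a·tau

Answer: DEADLOCK at state 4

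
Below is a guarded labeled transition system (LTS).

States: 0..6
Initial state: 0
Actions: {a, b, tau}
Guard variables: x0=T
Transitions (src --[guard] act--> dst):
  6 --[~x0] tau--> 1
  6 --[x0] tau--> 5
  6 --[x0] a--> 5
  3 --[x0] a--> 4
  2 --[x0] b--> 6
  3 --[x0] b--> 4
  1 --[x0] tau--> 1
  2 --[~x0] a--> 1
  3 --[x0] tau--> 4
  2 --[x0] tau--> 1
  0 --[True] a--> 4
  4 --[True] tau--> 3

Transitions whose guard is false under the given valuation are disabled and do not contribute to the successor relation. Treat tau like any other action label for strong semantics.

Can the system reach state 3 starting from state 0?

Guard filter leaves 10 enabled edge(s).
depth 0: {0}
depth 1: {4}  now seen {0,4}
depth 2: {3}  now seen {0,3,4}
R = {0,3,4}
witness 3: a·tau

Answer: REACHABLE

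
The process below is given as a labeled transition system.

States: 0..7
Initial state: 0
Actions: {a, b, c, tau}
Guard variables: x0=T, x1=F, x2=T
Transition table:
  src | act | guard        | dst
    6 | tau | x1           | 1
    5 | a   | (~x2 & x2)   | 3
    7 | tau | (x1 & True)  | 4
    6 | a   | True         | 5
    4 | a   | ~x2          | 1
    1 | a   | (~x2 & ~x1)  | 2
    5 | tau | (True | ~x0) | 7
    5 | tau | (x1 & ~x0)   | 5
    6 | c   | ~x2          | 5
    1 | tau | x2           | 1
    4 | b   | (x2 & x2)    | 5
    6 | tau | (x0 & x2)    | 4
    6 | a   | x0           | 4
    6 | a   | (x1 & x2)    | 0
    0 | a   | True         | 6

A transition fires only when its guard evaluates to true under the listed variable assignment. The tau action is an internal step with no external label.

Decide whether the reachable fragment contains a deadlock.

R = {0,4,5,6,7}
  0: a→6  [deg 1]
  4: b→5  [deg 1]
  5: tau→7  [deg 1]
  6: a→4  a→5  tau→4  [deg 3]
  7: ∅  [no exit]
trace reaching 7: a·a·tau

Answer: DEADLOCK at state 7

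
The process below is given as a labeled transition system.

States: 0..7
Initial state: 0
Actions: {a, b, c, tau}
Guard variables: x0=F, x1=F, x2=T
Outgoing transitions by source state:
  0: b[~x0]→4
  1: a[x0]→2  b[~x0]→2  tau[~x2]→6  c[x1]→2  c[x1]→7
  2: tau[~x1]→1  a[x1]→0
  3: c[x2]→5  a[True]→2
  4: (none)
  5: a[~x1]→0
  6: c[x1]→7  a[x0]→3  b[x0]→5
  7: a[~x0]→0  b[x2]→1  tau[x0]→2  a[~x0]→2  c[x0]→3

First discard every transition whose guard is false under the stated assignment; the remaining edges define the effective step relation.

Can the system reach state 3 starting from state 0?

Answer: UNREACHABLE

Working:
9 transition(s) survive guard evaluation.
depth 0: {0}
depth 1: {4}  now seen {0,4}
Reach set: {0,4}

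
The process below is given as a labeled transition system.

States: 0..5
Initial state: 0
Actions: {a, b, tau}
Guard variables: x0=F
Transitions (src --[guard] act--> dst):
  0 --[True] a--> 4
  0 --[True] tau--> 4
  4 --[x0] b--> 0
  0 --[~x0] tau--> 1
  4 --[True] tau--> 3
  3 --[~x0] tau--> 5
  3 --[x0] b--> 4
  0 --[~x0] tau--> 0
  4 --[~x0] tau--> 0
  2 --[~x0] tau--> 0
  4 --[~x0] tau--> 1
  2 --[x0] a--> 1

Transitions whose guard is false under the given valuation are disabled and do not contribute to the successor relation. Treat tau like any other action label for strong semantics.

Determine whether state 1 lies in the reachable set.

Answer: REACHABLE

Trace:
Guard filter leaves 9 enabled edge(s).
L0 = {0}
L1 = {1,4}  now seen {0,1,4}
L2 = {3}  now seen {0,1,3,4}
L3 = {5}  now seen {0,1,3,4,5}
Reach set: {0,1,3,4,5}
Path to 1: tau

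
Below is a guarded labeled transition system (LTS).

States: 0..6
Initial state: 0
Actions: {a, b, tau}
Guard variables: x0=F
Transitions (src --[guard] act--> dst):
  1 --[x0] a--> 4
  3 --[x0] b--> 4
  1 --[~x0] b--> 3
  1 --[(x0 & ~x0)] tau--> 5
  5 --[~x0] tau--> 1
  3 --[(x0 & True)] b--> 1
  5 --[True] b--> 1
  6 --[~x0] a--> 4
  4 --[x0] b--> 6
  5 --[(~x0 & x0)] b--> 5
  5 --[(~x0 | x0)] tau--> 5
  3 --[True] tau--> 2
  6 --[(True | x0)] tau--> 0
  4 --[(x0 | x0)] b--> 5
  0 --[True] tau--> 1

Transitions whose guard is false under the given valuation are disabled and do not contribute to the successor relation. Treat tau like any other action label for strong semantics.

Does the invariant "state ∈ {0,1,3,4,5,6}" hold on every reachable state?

Answer: INVARIANT VIOLATED at state 2

Analysis:
Safe = {0,1,3,4,5,6}
Reachable = {0,1,2,3}
  0: ok
  1: ok
  2: VIOLATES
  3: ok
reach 2 via tau·b·tau — violates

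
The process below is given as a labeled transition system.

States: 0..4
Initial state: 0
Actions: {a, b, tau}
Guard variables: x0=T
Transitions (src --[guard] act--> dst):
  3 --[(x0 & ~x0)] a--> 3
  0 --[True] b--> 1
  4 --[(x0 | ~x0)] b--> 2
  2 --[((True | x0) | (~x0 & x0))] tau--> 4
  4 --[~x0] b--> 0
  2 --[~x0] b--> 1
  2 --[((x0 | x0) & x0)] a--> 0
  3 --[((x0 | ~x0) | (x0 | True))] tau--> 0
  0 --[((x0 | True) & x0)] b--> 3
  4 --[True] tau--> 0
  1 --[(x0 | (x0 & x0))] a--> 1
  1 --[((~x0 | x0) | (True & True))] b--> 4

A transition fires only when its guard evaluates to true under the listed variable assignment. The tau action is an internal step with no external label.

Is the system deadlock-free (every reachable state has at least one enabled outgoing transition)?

Answer: DEADLOCK-FREE

Trace:
R = {0,1,2,3,4}
  0: b→1  b→3  [2 out]
  1: a→1  b→4  [2 out]
  2: a→0  tau→4  [2 out]
  3: tau→0  [1 out]
  4: b→2  tau→0  [2 out]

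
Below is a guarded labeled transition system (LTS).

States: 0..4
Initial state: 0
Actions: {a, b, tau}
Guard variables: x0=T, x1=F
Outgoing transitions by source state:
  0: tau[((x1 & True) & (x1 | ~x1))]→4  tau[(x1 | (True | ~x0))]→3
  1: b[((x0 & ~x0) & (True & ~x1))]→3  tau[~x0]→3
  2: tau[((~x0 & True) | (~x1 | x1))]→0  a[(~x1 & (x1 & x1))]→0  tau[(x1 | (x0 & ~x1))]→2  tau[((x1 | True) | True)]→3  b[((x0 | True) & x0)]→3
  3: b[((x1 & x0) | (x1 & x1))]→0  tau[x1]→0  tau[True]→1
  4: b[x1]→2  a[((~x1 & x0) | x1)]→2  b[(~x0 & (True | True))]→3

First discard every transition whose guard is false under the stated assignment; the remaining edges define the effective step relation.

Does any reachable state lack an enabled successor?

Reach set: {0,1,3}
  0: tau→3  [deg 1]
  1: ∅  [STUCK]
  3: tau→1  [deg 1]
Path to 1: tau·tau

Answer: DEADLOCK at state 1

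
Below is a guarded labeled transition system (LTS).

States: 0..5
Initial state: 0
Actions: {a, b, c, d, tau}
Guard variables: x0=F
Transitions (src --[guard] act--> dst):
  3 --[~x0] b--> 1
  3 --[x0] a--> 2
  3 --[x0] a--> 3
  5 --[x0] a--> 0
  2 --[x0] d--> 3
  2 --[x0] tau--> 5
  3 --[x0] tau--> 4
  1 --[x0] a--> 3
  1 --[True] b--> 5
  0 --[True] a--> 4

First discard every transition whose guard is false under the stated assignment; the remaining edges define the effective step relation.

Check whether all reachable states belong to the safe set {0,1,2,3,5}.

Answer: INVARIANT VIOLATED at state 4

Trace:
Safe = {0,1,2,3,5}
R = {0,4}
  0: ✓
  4: ✗ unsafe
counterexample path to 4: a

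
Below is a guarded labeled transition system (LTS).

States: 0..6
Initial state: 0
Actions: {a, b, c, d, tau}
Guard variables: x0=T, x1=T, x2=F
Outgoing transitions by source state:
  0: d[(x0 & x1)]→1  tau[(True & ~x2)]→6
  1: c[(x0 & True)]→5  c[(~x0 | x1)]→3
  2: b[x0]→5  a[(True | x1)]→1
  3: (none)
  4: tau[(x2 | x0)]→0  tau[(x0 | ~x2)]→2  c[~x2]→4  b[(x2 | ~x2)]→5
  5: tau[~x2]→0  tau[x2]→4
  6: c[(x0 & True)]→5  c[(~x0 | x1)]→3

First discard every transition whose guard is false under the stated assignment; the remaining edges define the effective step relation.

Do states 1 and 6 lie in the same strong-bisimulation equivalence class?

Refine partition for ~:
  π0 = {{0,1,2,3,4,5,6}}
  π1 = {{0},{1,6},{2},{3},{4},{5}}
stable after 2 split(s): 6 block(s)
class of 1: {1,6}; class of 6: {1,6}

Answer: BISIMILAR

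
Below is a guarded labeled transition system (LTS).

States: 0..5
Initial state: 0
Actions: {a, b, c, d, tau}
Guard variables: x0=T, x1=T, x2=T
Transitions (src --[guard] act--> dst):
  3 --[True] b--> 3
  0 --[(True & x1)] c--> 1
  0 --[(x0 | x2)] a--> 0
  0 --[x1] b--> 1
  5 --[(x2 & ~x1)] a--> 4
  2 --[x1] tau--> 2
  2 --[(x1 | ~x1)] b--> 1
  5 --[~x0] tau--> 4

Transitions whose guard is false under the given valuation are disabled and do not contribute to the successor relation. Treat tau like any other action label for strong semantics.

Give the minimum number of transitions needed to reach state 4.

Layered search for 4:
  depth 0: {0}
  depth 1: {1}
4 never appears.

Answer: UNREACHABLE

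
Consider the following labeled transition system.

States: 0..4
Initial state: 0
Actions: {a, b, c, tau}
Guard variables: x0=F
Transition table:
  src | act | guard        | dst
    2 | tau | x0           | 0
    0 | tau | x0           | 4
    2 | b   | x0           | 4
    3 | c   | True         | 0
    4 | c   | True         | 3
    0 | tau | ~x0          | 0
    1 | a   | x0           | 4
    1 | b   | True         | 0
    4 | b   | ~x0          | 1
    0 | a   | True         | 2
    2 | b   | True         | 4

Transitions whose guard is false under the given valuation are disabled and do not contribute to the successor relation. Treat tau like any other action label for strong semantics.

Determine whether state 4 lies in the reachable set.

After dropping false guards: 7 live edges.
Layer 0: {0}
Layer 1: {2}  total {0,2}
Layer 2: {4}  total {0,2,4}
Layer 3: {1,3}  total {0,1,2,3,4}
Reachable = {0,1,2,3,4}
trace reaching 4: a·b

Answer: REACHABLE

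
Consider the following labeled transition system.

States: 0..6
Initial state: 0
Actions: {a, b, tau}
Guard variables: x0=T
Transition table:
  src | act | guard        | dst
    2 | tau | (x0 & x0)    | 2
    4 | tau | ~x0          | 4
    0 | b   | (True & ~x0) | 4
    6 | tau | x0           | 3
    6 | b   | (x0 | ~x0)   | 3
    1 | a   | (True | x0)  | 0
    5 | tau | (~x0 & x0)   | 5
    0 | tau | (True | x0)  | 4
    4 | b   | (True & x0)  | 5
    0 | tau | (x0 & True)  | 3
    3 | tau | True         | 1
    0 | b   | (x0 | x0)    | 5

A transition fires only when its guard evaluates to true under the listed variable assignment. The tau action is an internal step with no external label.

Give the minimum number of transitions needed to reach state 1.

Answer: 2

Analysis:
Layered search for 1:
  L0 = {0}
  L1 = {3,4,5}
  L2 = {1}
1 enters at depth 2; path tau·tau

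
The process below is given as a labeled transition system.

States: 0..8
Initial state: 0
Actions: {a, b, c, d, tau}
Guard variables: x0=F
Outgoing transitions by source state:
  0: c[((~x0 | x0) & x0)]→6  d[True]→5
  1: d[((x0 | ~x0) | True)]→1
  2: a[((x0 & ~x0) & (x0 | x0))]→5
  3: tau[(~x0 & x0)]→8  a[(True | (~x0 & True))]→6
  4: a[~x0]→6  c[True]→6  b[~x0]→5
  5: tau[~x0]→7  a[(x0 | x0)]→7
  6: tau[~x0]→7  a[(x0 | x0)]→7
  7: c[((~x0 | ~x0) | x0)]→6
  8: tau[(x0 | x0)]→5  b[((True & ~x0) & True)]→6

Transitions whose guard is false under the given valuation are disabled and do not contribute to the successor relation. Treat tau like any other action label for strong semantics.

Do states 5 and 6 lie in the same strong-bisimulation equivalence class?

Compute ~ classes (split until stable):
  P[0] = {{0,1,2,3,4,5,6,7,8}}
  P[1] = {{0,1},{2},{3},{4},{5,6},{7},{8}}
  P[2] = {{0},{1},{2},{3},{4},{5,6},{7},{8}}
8 equivalence class(es) (converged in 3)
class of 5: {5,6}; class of 6: {5,6}

Answer: BISIMILAR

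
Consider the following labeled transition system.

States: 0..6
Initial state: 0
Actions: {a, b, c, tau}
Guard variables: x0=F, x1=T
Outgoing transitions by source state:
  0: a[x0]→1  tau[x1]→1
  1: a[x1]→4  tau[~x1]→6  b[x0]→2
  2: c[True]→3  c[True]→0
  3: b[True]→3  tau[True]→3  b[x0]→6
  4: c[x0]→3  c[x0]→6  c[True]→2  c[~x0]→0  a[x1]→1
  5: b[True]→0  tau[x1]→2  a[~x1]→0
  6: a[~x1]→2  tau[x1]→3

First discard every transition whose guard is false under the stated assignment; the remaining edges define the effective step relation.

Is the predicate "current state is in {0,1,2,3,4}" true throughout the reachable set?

Answer: INVARIANT HOLDS

Analysis:
Inv-set: {0,1,2,3,4}
R = {0,1,2,3,4}
  0: ok
  1: ok
  2: ok
  3: ok
  4: ok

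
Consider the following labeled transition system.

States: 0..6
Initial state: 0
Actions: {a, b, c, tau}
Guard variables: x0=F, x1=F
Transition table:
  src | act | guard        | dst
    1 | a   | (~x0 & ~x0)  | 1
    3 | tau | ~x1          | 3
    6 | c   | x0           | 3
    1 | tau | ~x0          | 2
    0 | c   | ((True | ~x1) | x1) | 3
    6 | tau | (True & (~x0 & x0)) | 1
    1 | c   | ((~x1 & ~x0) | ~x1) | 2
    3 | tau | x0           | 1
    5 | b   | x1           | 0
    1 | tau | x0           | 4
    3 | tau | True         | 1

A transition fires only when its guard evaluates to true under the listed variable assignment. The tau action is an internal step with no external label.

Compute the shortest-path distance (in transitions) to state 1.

Answer: 2

Working:
BFS to 1:
  L0 = {0}
  L1 = {3}
  L2 = {1}
first hit 1 at d=2 via c·tau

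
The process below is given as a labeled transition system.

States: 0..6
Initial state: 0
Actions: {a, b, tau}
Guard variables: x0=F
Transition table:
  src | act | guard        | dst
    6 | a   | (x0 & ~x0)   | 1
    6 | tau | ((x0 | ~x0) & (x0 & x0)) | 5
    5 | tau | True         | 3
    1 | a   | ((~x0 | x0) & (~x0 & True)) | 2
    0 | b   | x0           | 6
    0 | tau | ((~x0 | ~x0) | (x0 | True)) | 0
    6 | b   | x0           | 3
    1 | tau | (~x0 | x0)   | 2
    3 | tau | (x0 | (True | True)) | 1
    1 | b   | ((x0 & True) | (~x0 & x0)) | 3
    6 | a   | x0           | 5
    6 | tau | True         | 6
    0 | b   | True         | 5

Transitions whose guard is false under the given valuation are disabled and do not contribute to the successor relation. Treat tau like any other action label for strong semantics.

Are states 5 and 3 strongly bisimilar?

Answer: NOT BISIMILAR

Trace:
Refine partition for ~:
  P[0] = {{0,1,2,3,4,5,6}}
  P[1] = {{0},{1},{2,4},{3,5,6}}
  P[2] = {{0},{1},{2,4},{3},{5,6}}
  P[3] = {{0},{1},{2,4},{3},{5},{6}}
Fixed point at round 4; 6 class(es).
5∈{5}, 3∈{3}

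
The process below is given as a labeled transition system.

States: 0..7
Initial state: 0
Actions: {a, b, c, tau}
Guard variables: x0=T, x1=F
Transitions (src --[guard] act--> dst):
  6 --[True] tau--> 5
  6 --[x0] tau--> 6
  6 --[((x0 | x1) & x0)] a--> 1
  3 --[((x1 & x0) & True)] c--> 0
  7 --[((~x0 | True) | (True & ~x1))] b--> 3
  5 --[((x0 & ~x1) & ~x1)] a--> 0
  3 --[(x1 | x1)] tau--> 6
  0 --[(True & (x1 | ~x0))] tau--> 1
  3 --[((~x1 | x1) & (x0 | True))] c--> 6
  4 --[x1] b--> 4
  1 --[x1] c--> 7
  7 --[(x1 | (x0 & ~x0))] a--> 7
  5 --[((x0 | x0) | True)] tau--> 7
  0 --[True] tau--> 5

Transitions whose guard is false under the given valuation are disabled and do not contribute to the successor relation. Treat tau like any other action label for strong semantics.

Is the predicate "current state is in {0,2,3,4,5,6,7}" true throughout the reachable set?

Answer: INVARIANT VIOLATED at state 1

Analysis:
Safe = {0,2,3,4,5,6,7}
Reachable = {0,1,3,5,6,7}
  0: ✓
  1: ✗ unsafe
  3: ✓
  5: ✓
  6: ✓
  7: ✓
counterexample path to 1: tau·tau·b·c·a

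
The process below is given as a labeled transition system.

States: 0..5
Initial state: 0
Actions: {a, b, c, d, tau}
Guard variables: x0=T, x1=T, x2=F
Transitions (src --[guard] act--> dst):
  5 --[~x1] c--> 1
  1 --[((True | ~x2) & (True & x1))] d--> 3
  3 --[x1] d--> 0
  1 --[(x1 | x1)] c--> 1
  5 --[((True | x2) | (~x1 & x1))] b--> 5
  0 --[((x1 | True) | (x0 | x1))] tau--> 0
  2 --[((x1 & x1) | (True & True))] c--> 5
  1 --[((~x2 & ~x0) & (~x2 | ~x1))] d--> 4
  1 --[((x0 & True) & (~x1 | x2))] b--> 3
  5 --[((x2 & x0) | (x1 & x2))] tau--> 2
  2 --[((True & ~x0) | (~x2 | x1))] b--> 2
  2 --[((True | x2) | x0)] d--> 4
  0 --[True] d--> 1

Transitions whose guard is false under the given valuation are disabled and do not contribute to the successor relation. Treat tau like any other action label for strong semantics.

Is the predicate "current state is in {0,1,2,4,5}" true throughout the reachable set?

Inv-set: {0,1,2,4,5}
R = {0,1,3}
  0: safe
  1: safe
  3: VIOLATES
witness against invariant: d·d → 3

Answer: INVARIANT VIOLATED at state 3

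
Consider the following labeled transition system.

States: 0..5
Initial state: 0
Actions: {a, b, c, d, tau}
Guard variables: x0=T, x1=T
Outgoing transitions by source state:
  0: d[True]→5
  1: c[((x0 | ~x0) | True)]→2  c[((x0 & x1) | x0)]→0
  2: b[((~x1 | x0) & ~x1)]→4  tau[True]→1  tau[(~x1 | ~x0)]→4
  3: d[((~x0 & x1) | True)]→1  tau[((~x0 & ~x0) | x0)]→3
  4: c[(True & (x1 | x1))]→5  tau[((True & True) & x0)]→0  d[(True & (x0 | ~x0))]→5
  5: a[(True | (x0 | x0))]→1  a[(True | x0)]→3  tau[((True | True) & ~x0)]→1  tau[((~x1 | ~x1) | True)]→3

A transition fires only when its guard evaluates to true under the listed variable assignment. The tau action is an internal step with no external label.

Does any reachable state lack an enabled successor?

R = {0,1,2,3,5}
  0: d→5  [1 exit(s)]
  1: c→0  c→2  [2 exit(s)]
  2: tau→1  [1 exit(s)]
  3: d→1  tau→3  [2 exit(s)]
  5: a→1  a→3  tau→3  [3 exit(s)]

Answer: DEADLOCK-FREE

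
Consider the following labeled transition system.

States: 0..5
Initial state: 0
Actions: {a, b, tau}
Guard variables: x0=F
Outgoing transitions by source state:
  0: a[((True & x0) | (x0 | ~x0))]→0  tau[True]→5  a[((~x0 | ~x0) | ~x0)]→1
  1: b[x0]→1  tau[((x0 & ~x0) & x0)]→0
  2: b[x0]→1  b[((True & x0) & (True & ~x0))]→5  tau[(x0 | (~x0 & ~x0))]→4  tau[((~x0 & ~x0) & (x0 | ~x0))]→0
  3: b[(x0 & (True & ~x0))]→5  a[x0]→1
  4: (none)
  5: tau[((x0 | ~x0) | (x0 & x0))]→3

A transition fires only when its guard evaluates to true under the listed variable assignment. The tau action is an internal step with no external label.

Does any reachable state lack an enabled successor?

Answer: DEADLOCK at state 1

Analysis:
R = {0,1,3,5}
  0: a→0  a→1  tau→5  [3 out]
  1: ∅  [deadlock]
  3: ∅  [deadlock]
  5: tau→3  [1 out]
witness 1: a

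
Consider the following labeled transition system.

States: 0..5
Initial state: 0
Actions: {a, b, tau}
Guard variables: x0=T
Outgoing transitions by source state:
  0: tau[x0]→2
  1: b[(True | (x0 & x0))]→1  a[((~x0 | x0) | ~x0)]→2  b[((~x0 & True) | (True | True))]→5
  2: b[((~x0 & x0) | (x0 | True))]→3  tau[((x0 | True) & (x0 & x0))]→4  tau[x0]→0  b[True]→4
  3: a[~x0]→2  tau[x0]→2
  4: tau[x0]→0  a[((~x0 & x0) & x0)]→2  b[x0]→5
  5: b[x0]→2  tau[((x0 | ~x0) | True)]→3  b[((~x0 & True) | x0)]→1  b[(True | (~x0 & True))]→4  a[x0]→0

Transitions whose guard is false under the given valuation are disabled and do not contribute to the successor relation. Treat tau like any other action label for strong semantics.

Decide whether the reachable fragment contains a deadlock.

Answer: DEADLOCK-FREE

Working:
R = {0,1,2,3,4,5}
  0: tau→2  [1 out]
  1: a→2  b→1  b→5  [3 out]
  2: b→3  b→4  tau→0  tau→4  [4 out]
  3: tau→2  [1 out]
  4: b→5  tau→0  [2 out]
  5: a→0  b→1  b→2  b→4  tau→3  [5 out]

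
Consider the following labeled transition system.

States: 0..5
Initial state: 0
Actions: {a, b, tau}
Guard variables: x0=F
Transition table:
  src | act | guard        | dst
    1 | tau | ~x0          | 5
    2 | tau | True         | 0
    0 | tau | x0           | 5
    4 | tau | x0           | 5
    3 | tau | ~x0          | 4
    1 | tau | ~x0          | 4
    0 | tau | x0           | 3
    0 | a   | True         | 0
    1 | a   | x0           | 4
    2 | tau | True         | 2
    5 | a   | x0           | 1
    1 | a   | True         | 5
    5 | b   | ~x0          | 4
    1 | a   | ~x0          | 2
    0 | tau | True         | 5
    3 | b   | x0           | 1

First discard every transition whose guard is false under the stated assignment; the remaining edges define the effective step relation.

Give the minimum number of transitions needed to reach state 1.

Answer: UNREACHABLE

Trace:
Breadth-first toward 1:
  depth 0: {0}
  depth 1: {5}
  depth 2: {4}
1 never appears.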